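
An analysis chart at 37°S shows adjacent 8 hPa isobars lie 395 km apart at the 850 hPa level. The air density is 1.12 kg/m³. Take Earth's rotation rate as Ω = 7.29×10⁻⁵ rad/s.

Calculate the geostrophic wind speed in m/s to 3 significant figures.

20.6 m/s

Coriolis parameter at 37°S:
f = 2Ω sin φ = 2 × 7.29×10⁻⁵ × sin 37° = 8.77×10⁻⁵ s⁻¹
Pressure gradient: |∂P/∂n| = 800 Pa / 395000 m = 2.03×10⁻³ Pa/m
Geostrophic balance (pressure-gradient force = Coriolis force):
V_g = (1/(fρ)) |∂P/∂n| = 2.03×10⁻³ / (8.77×10⁻⁵ × 1.12) = 20.6 m/s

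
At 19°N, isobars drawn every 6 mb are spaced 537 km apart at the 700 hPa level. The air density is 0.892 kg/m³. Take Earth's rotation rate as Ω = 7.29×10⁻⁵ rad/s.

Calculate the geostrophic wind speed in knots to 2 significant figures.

Coriolis parameter at 19°N:
f = 2Ω sin φ = 2 × 7.29×10⁻⁵ × sin 19° = 4.75×10⁻⁵ s⁻¹
Pressure gradient: |∂P/∂n| = 600 Pa / 537000 m = 1.12×10⁻³ Pa/m
Geostrophic balance (pressure-gradient force = Coriolis force):
V_g = (1/(fρ)) |∂P/∂n| = 1.12×10⁻³ / (4.75×10⁻⁵ × 0.892) = 26.4 m/s
Converting: 26.4 m/s × 1.944 = 51 knots

51 knots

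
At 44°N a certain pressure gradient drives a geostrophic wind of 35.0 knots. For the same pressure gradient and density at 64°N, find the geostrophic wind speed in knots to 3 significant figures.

27.1 knots

With the same pressure gradient and density, V_g ∝ 1/f ∝ 1/sin φ.
V₂ = V₁ · sin φ₁ / sin φ₂ = 35.0 × sin 44° / sin 64°
V₂ = 35.0 × 0.6947/0.8988 = 27.1 knots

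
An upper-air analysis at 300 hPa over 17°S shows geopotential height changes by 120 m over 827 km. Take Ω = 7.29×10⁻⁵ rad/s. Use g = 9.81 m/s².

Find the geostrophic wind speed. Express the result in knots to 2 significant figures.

65 knots

Coriolis parameter at 17°S:
f = 2Ω sin φ = 2 × 7.29×10⁻⁵ × sin 17° = 4.26×10⁻⁵ s⁻¹
Height gradient: |∂Z/∂n| = 120 m / 827000 m = 1.45×10⁻⁴
On a pressure surface, geostrophic balance gives V_g = (g/f)|∂Z/∂n|:
V_g = 9.81 × 1.45×10⁻⁴ / 4.26×10⁻⁵ = 33.4 m/s
Converting: 33.4 m/s × 1.944 = 65 knots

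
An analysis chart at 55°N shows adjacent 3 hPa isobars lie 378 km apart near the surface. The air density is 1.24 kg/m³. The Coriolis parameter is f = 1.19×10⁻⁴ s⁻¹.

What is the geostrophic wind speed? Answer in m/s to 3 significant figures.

5.38 m/s

Pressure gradient: |∂P/∂n| = 300 Pa / 378000 m = 7.94×10⁻⁴ Pa/m
Geostrophic balance (pressure-gradient force = Coriolis force):
V_g = (1/(fρ)) |∂P/∂n| = 7.94×10⁻⁴ / (1.19×10⁻⁴ × 1.24) = 5.38 m/s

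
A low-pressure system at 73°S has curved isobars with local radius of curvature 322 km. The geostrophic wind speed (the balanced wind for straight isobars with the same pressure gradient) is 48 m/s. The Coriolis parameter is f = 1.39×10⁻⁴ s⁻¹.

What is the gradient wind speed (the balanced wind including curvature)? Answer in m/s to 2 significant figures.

Around a low, centrifugal force acts outward with Coriolis, so pressure-gradient force balances both:
(1/ρ)|∂P/∂n| = fV + V²/R  →  V² + fR·V − fR·V_g = 0
With fR = 1.39×10⁻⁴ × 322×10³ m = 44.8 m/s:
V = [−fR + √((fR)² + 4 fR V_g)]/2 = [−44.8 + √(44.8² + 4×44.8×48)]/2 = 29.1 m/s
Subgeostrophic (V < V_g = 48 m/s), as expected around a low.

29 m/s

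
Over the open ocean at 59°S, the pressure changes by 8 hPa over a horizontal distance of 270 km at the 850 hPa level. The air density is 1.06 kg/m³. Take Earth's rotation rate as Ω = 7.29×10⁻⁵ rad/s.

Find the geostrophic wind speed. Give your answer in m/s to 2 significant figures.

Coriolis parameter at 59°S:
f = 2Ω sin φ = 2 × 7.29×10⁻⁵ × sin 59° = 1.25×10⁻⁴ s⁻¹
Pressure gradient: |∂P/∂n| = 800 Pa / 270000 m = 2.96×10⁻³ Pa/m
Geostrophic balance (pressure-gradient force = Coriolis force):
V_g = (1/(fρ)) |∂P/∂n| = 2.96×10⁻³ / (1.25×10⁻⁴ × 1.06) = 22.4 m/s

22 m/s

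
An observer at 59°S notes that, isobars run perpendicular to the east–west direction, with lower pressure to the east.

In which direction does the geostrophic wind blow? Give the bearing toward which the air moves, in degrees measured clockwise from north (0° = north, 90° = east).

The pressure-gradient force points toward the east (bearing 090°).
Geostrophic balance: in the Southern Hemisphere the Coriolis force deflects motion to the left, so the geostrophic wind blows 90° to the left of the pressure-gradient force (low pressure on the right).
Rotating 090° by 90° counterclockwise gives 000° — the wind blows toward the north.

000°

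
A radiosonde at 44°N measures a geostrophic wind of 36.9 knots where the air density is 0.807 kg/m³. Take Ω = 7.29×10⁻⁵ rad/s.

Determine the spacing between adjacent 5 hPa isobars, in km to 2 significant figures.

Coriolis parameter at 44°N:
f = 2Ω sin φ = 2 × 7.29×10⁻⁵ × sin 44° = 1.01×10⁻⁴ s⁻¹
Wind speed in SI: 36.9 knots = 19.0 m/s
Geostrophic balance rearranged: |∂P/∂n| = f ρ V_g
|∂P/∂n| = 1.01×10⁻⁴ × 0.807 × 19.0 = 1.55×10⁻³ Pa/m
Isobar spacing: Δn = ΔP/|∂P/∂n| = 500 Pa / 1.55×10⁻³ Pa/m = 322258 m ≈ 320 km

320 km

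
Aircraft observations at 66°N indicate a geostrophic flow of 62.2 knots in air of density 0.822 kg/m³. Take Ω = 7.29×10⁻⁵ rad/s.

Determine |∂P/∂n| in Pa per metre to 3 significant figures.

Coriolis parameter at 66°N:
f = 2Ω sin φ = 2 × 7.29×10⁻⁵ × sin 66° = 1.33×10⁻⁴ s⁻¹
Wind speed in SI: 62.2 knots = 32.0 m/s
Geostrophic balance rearranged: |∂P/∂n| = f ρ V_g
|∂P/∂n| = 1.33×10⁻⁴ × 0.822 × 32.0 = 3.50×10⁻³ Pa/m

3.50×10⁻³ Pa/m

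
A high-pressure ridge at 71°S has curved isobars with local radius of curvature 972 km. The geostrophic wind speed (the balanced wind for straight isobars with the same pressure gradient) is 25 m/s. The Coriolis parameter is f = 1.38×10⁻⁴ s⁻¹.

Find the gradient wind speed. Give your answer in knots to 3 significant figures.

64.6 knots

Around a high, pressure-gradient force acts outward with centrifugal, so Coriolis balances both:
fV = (1/ρ)|∂P/∂n| + V²/R  →  V² − fR·V + fR·V_g = 0
With fR = 1.38×10⁻⁴ × 972×10³ m = 134 m/s:
V = [fR − √((fR)² − 4 fR V_g)]/2 = [134 − √(134² − 4×134×25)]/2 = 33.2 m/s
Supergeostrophic (V > V_g = 25 m/s), as expected around a high.
Converting: 33.2 m/s × 1.944 = 64.6 knots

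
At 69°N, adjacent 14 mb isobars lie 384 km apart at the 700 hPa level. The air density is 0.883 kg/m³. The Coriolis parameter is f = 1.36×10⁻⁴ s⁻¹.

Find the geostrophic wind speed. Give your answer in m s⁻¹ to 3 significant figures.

30.4 m s⁻¹

Pressure gradient: |∂P/∂n| = 1400 Pa / 384000 m = 3.65×10⁻³ Pa/m
Geostrophic balance (pressure-gradient force = Coriolis force):
V_g = (1/(fρ)) |∂P/∂n| = 3.65×10⁻³ / (1.36×10⁻⁴ × 0.883) = 30.4 m/s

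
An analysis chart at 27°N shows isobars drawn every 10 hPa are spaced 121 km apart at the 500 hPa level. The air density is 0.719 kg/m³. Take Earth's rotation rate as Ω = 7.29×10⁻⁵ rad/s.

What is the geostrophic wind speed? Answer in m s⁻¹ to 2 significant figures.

Coriolis parameter at 27°N:
f = 2Ω sin φ = 2 × 7.29×10⁻⁵ × sin 27° = 6.62×10⁻⁵ s⁻¹
Pressure gradient: |∂P/∂n| = 1000 Pa / 121000 m = 8.26×10⁻³ Pa/m
Geostrophic balance (pressure-gradient force = Coriolis force):
V_g = (1/(fρ)) |∂P/∂n| = 8.26×10⁻³ / (6.62×10⁻⁵ × 0.719) = 174 m/s

170 m s⁻¹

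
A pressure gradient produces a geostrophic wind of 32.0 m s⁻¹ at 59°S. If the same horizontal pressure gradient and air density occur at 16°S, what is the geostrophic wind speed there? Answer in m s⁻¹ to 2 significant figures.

100 m s⁻¹

With the same pressure gradient and density, V_g ∝ 1/f ∝ 1/sin φ.
V₂ = V₁ · sin φ₁ / sin φ₂ = 32.0 × sin 59° / sin 16°
V₂ = 32.0 × 0.8572/0.2756 = 100 m s⁻¹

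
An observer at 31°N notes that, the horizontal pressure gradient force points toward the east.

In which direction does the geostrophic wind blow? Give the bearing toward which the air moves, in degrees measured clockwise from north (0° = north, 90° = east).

The pressure-gradient force points toward the east (bearing 090°).
Geostrophic balance: in the Northern Hemisphere the Coriolis force deflects motion to the right, so the geostrophic wind blows 90° to the right of the pressure-gradient force (low pressure on the left).
Rotating 090° by 90° clockwise gives 180° — the wind blows toward the south.

180°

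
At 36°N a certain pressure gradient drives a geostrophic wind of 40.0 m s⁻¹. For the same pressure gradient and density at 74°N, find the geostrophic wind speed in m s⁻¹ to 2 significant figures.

With the same pressure gradient and density, V_g ∝ 1/f ∝ 1/sin φ.
V₂ = V₁ · sin φ₁ / sin φ₂ = 40.0 × sin 36° / sin 74°
V₂ = 40.0 × 0.5878/0.9613 = 24 m s⁻¹

24 m s⁻¹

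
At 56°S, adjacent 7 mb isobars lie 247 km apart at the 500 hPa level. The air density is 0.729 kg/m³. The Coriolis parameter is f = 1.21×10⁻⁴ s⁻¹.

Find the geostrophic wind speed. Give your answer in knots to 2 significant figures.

62 knots

Pressure gradient: |∂P/∂n| = 700 Pa / 247000 m = 2.83×10⁻³ Pa/m
Geostrophic balance (pressure-gradient force = Coriolis force):
V_g = (1/(fρ)) |∂P/∂n| = 2.83×10⁻³ / (1.21×10⁻⁴ × 0.729) = 32.1 m/s
Converting: 32.1 m/s × 1.944 = 62 knots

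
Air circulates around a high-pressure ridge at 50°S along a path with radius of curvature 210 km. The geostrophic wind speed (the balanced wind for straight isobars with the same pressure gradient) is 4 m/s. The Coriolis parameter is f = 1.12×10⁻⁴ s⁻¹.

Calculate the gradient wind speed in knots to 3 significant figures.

Around a high, pressure-gradient force acts outward with centrifugal, so Coriolis balances both:
fV = (1/ρ)|∂P/∂n| + V²/R  →  V² − fR·V + fR·V_g = 0
With fR = 1.12×10⁻⁴ × 210×10³ m = 23.5 m/s:
V = [fR − √((fR)² − 4 fR V_g)]/2 = [23.5 − √(23.5² − 4×23.5×4)]/2 = 5.11 m/s
Supergeostrophic (V > V_g = 4 m/s), as expected around a high.
Converting: 5.11 m/s × 1.944 = 9.93 knots

9.93 knots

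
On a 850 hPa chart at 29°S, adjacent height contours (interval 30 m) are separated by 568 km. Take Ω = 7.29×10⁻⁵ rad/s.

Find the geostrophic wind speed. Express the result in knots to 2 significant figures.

Coriolis parameter at 29°S:
f = 2Ω sin φ = 2 × 7.29×10⁻⁵ × sin 29° = 7.07×10⁻⁵ s⁻¹
Height gradient: |∂Z/∂n| = 30 m / 568000 m = 5.28×10⁻⁵
On a pressure surface, geostrophic balance gives V_g = (g/f)|∂Z/∂n|:
V_g = 9.81 × 5.28×10⁻⁵ / 7.07×10⁻⁵ = 7.33 m/s
Converting: 7.33 m/s × 1.944 = 14 knots

14 knots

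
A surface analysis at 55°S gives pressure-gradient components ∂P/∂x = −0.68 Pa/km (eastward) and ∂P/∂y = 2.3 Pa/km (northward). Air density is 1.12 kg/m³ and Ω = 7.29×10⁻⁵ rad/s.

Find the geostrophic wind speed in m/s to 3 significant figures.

Coriolis parameter at 55°S:
f = 2Ω sin φ = 2 × 7.29×10⁻⁵ × sin 55° = 1.19×10⁻⁴ s⁻¹
In the Southern Hemisphere f is negative: f = −1.19×10⁻⁴ s⁻¹.
Component geostrophic relations (x east, y north):
u_g = −(1/(fρ)) ∂P/∂y,  v_g = (1/(fρ)) ∂P/∂x
u_g = −(2.3×10⁻³)/(−1.19×10⁻⁴ × 1.12) = 17.2 m/s;  v_g = (−0.68×10⁻³)/(−1.19×10⁻⁴ × 1.12) = 5.08 m/s
|V_g| = √(u_g² + v_g²) = 17.9 m/s

17.9 m/s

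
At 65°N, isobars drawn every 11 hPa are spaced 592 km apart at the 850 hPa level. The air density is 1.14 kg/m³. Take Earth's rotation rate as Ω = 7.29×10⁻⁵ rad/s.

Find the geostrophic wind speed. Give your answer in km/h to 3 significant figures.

Coriolis parameter at 65°N:
f = 2Ω sin φ = 2 × 7.29×10⁻⁵ × sin 65° = 1.32×10⁻⁴ s⁻¹
Pressure gradient: |∂P/∂n| = 1100 Pa / 592000 m = 1.86×10⁻³ Pa/m
Geostrophic balance (pressure-gradient force = Coriolis force):
V_g = (1/(fρ)) |∂P/∂n| = 1.86×10⁻³ / (1.32×10⁻⁴ × 1.14) = 12.3 m/s
Converting: 12.3 m/s × 3.6 = 44.4 km/h

44.4 km/h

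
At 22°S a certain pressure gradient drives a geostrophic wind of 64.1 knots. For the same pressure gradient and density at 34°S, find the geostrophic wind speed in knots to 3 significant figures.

With the same pressure gradient and density, V_g ∝ 1/f ∝ 1/sin φ.
V₂ = V₁ · sin φ₁ / sin φ₂ = 64.1 × sin 22° / sin 34°
V₂ = 64.1 × 0.3746/0.5592 = 42.9 knots

42.9 knots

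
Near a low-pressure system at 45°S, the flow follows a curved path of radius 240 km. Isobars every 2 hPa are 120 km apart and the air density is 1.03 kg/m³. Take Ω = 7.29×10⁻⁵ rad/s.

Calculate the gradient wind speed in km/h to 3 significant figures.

Coriolis parameter at 45°S:
f = 2Ω sin φ = 2 × 7.29×10⁻⁵ × sin 45° = 1.03×10⁻⁴ s⁻¹
Pressure gradient: |∂P/∂n| = 200 Pa / 120000 m = 1.67×10⁻³ Pa/m
Geostrophic speed: V_g = |∂P/∂n|/(fρ) = 1.67×10⁻³/(1.03×10⁻⁴ × 1.03) = 15.7 m/s
Around a low, centrifugal force acts outward with Coriolis, so pressure-gradient force balances both:
(1/ρ)|∂P/∂n| = fV + V²/R  →  V² + fR·V − fR·V_g = 0
With fR = 1.03×10⁻⁴ × 240×10³ m = 24.7 m/s:
V = [−fR + √((fR)² + 4 fR V_g)]/2 = [−24.7 + √(24.7² + 4×24.7×15.7)]/2 = 10.9 m/s
Subgeostrophic (V < V_g = 15.7 m/s), as expected around a low.
Converting: 10.9 m/s × 3.6 = 39.2 km/h

39.2 km/h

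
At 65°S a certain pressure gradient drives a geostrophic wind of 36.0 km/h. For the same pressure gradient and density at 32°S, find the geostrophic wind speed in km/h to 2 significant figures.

62 km/h

With the same pressure gradient and density, V_g ∝ 1/f ∝ 1/sin φ.
V₂ = V₁ · sin φ₁ / sin φ₂ = 36.0 × sin 65° / sin 32°
V₂ = 36.0 × 0.9063/0.5299 = 62 km/h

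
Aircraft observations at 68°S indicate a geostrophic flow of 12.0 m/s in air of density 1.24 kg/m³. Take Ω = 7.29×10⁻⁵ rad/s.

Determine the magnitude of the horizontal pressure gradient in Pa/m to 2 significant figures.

Coriolis parameter at 68°S:
f = 2Ω sin φ = 2 × 7.29×10⁻⁵ × sin 68° = 1.35×10⁻⁴ s⁻¹
Geostrophic balance rearranged: |∂P/∂n| = f ρ V_g
|∂P/∂n| = 1.35×10⁻⁴ × 1.24 × 12.0 = 2.01×10⁻³ Pa/m

2.0×10⁻³ Pa/m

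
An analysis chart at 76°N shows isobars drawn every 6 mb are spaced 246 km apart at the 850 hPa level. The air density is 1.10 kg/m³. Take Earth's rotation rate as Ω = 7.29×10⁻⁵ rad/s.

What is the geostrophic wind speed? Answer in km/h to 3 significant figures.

56.4 km/h

Coriolis parameter at 76°N:
f = 2Ω sin φ = 2 × 7.29×10⁻⁵ × sin 76° = 1.41×10⁻⁴ s⁻¹
Pressure gradient: |∂P/∂n| = 600 Pa / 246000 m = 2.44×10⁻³ Pa/m
Geostrophic balance (pressure-gradient force = Coriolis force):
V_g = (1/(fρ)) |∂P/∂n| = 2.44×10⁻³ / (1.41×10⁻⁴ × 1.10) = 15.7 m/s
Converting: 15.7 m/s × 3.6 = 56.4 km/h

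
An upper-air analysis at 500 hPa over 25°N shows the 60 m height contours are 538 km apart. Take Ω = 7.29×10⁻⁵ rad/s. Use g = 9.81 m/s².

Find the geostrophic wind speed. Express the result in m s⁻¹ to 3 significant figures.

Coriolis parameter at 25°N:
f = 2Ω sin φ = 2 × 7.29×10⁻⁵ × sin 25° = 6.16×10⁻⁵ s⁻¹
Height gradient: |∂Z/∂n| = 60 m / 538000 m = 1.12×10⁻⁴
On a pressure surface, geostrophic balance gives V_g = (g/f)|∂Z/∂n|:
V_g = 9.81 × 1.12×10⁻⁴ / 6.16×10⁻⁵ = 17.8 m/s

17.8 m s⁻¹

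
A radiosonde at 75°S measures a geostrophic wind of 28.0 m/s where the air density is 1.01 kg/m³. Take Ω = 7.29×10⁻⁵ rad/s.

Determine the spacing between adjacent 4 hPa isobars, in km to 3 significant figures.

100 km

Coriolis parameter at 75°S:
f = 2Ω sin φ = 2 × 7.29×10⁻⁵ × sin 75° = 1.41×10⁻⁴ s⁻¹
Geostrophic balance rearranged: |∂P/∂n| = f ρ V_g
|∂P/∂n| = 1.41×10⁻⁴ × 1.01 × 28.0 = 3.98×10⁻³ Pa/m
Isobar spacing: Δn = ΔP/|∂P/∂n| = 400 Pa / 3.98×10⁻³ Pa/m = 100434 m ≈ 100 km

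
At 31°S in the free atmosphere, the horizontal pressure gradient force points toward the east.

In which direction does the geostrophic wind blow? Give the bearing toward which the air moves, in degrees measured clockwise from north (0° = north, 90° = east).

The pressure-gradient force points toward the east (bearing 090°).
Geostrophic balance: in the Southern Hemisphere the Coriolis force deflects motion to the left, so the geostrophic wind blows 90° to the left of the pressure-gradient force (low pressure on the right).
Rotating 090° by 90° counterclockwise gives 000° — the wind blows toward the north.

000°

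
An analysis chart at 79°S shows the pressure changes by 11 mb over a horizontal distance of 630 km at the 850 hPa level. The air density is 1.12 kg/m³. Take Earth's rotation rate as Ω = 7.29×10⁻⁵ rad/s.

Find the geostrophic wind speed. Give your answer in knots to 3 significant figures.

21.2 knots

Coriolis parameter at 79°S:
f = 2Ω sin φ = 2 × 7.29×10⁻⁵ × sin 79° = 1.43×10⁻⁴ s⁻¹
Pressure gradient: |∂P/∂n| = 1100 Pa / 630000 m = 1.75×10⁻³ Pa/m
Geostrophic balance (pressure-gradient force = Coriolis force):
V_g = (1/(fρ)) |∂P/∂n| = 1.75×10⁻³ / (1.43×10⁻⁴ × 1.12) = 10.9 m/s
Converting: 10.9 m/s × 1.944 = 21.2 knots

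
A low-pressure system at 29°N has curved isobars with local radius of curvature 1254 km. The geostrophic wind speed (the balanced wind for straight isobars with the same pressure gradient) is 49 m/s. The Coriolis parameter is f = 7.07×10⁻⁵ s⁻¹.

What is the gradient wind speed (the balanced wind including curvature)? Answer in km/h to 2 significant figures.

130 km/h

Around a low, centrifugal force acts outward with Coriolis, so pressure-gradient force balances both:
(1/ρ)|∂P/∂n| = fV + V²/R  →  V² + fR·V − fR·V_g = 0
With fR = 7.07×10⁻⁵ × 1254×10³ m = 88.7 m/s:
V = [−fR + √((fR)² + 4 fR V_g)]/2 = [−88.7 + √(88.7² + 4×88.7×49)]/2 = 35.1 m/s
Subgeostrophic (V < V_g = 49 m/s), as expected around a low.
Converting: 35.1 m/s × 3.6 = 130 km/h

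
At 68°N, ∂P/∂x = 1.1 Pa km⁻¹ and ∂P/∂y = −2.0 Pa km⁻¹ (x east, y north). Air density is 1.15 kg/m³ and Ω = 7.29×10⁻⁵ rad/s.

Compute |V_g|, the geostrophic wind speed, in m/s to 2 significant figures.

15 m/s

Coriolis parameter at 68°N:
f = 2Ω sin φ = 2 × 7.29×10⁻⁵ × sin 68° = 1.35×10⁻⁴ s⁻¹
Component geostrophic relations (x east, y north):
u_g = −(1/(fρ)) ∂P/∂y,  v_g = (1/(fρ)) ∂P/∂x
u_g = −(−2.0×10⁻³)/(1.35×10⁻⁴ × 1.15) = 12.9 m/s;  v_g = (1.1×10⁻³)/(1.35×10⁻⁴ × 1.15) = 7.08 m/s
|V_g| = √(u_g² + v_g²) = 14.7 m/s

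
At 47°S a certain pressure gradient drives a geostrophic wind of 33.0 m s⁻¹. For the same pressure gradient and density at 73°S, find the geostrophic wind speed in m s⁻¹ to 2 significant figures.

25 m s⁻¹

With the same pressure gradient and density, V_g ∝ 1/f ∝ 1/sin φ.
V₂ = V₁ · sin φ₁ / sin φ₂ = 33.0 × sin 47° / sin 73°
V₂ = 33.0 × 0.7314/0.9563 = 25 m s⁻¹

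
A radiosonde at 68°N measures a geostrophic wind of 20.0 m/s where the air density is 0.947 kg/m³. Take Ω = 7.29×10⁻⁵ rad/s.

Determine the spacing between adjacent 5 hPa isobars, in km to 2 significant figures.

Coriolis parameter at 68°N:
f = 2Ω sin φ = 2 × 7.29×10⁻⁵ × sin 68° = 1.35×10⁻⁴ s⁻¹
Geostrophic balance rearranged: |∂P/∂n| = f ρ V_g
|∂P/∂n| = 1.35×10⁻⁴ × 0.947 × 20.0 = 2.56×10⁻³ Pa/m
Isobar spacing: Δn = ΔP/|∂P/∂n| = 500 Pa / 2.56×10⁻³ Pa/m = 195284 m ≈ 200 km

200 km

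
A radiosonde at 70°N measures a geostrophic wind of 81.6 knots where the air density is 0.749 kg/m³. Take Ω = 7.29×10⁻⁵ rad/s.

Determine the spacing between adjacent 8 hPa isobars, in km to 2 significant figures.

Coriolis parameter at 70°N:
f = 2Ω sin φ = 2 × 7.29×10⁻⁵ × sin 70° = 1.37×10⁻⁴ s⁻¹
Wind speed in SI: 81.6 knots = 42.0 m/s
Geostrophic balance rearranged: |∂P/∂n| = f ρ V_g
|∂P/∂n| = 1.37×10⁻⁴ × 0.749 × 42.0 = 4.31×10⁻³ Pa/m
Isobar spacing: Δn = ΔP/|∂P/∂n| = 800 Pa / 4.31×10⁻³ Pa/m = 185711 m ≈ 190 km

190 km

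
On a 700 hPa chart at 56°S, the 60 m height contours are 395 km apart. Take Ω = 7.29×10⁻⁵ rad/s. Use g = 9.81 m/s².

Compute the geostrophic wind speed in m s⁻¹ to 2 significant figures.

Coriolis parameter at 56°S:
f = 2Ω sin φ = 2 × 7.29×10⁻⁵ × sin 56° = 1.21×10⁻⁴ s⁻¹
Height gradient: |∂Z/∂n| = 60 m / 395000 m = 1.52×10⁻⁴
On a pressure surface, geostrophic balance gives V_g = (g/f)|∂Z/∂n|:
V_g = 9.81 × 1.52×10⁻⁴ / 1.21×10⁻⁴ = 12.3 m/s

12 m s⁻¹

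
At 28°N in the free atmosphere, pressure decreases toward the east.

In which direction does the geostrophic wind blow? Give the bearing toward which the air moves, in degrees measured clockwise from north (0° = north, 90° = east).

The pressure-gradient force points toward the east (bearing 090°).
Geostrophic balance: in the Northern Hemisphere the Coriolis force deflects motion to the right, so the geostrophic wind blows 90° to the right of the pressure-gradient force (low pressure on the left).
Rotating 090° by 90° clockwise gives 180° — the wind blows toward the south.

180°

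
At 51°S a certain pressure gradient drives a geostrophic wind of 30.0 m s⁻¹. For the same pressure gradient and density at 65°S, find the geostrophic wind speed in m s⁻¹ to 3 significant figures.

25.7 m s⁻¹

With the same pressure gradient and density, V_g ∝ 1/f ∝ 1/sin φ.
V₂ = V₁ · sin φ₁ / sin φ₂ = 30.0 × sin 51° / sin 65°
V₂ = 30.0 × 0.7771/0.9063 = 25.7 m s⁻¹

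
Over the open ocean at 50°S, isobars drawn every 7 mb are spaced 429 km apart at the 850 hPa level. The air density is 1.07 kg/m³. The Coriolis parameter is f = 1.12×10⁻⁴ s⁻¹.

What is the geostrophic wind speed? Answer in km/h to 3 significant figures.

Pressure gradient: |∂P/∂n| = 700 Pa / 429000 m = 1.63×10⁻³ Pa/m
Geostrophic balance (pressure-gradient force = Coriolis force):
V_g = (1/(fρ)) |∂P/∂n| = 1.63×10⁻³ / (1.12×10⁻⁴ × 1.07) = 13.6 m/s
Converting: 13.6 m/s × 3.6 = 49.0 km/h

49.0 km/h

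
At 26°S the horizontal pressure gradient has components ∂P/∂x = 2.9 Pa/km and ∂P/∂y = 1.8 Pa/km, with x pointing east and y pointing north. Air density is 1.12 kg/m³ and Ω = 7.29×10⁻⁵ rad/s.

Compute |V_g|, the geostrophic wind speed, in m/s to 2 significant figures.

Coriolis parameter at 26°S:
f = 2Ω sin φ = 2 × 7.29×10⁻⁵ × sin 26° = 6.39×10⁻⁵ s⁻¹
In the Southern Hemisphere f is negative: f = −6.39×10⁻⁵ s⁻¹.
Component geostrophic relations (x east, y north):
u_g = −(1/(fρ)) ∂P/∂y,  v_g = (1/(fρ)) ∂P/∂x
u_g = −(1.8×10⁻³)/(−6.39×10⁻⁵ × 1.12) = 25.1 m/s;  v_g = (2.9×10⁻³)/(−6.39×10⁻⁵ × 1.12) = −40.5 m/s
|V_g| = √(u_g² + v_g²) = 47.7 m/s

48 m/s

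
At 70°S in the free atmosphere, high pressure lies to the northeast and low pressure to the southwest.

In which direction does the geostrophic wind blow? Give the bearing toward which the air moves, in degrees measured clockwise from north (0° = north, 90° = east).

The pressure-gradient force points toward the southwest (bearing 225°).
Geostrophic balance: in the Southern Hemisphere the Coriolis force deflects motion to the left, so the geostrophic wind blows 90° to the left of the pressure-gradient force (low pressure on the right).
Rotating 225° by 90° counterclockwise gives 135° — the wind blows toward the southeast.

135°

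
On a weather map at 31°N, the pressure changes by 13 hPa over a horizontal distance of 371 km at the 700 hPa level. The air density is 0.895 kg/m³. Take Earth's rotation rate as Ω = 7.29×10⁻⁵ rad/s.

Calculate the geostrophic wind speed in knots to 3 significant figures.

Coriolis parameter at 31°N:
f = 2Ω sin φ = 2 × 7.29×10⁻⁵ × sin 31° = 7.51×10⁻⁵ s⁻¹
Pressure gradient: |∂P/∂n| = 1300 Pa / 371000 m = 3.50×10⁻³ Pa/m
Geostrophic balance (pressure-gradient force = Coriolis force):
V_g = (1/(fρ)) |∂P/∂n| = 3.50×10⁻³ / (7.51×10⁻⁵ × 0.895) = 52.1 m/s
Converting: 52.1 m/s × 1.944 = 101 knots

101 knots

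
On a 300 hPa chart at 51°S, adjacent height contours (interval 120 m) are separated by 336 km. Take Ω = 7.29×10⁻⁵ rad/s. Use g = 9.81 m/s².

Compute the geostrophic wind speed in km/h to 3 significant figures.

Coriolis parameter at 51°S:
f = 2Ω sin φ = 2 × 7.29×10⁻⁵ × sin 51° = 1.13×10⁻⁴ s⁻¹
Height gradient: |∂Z/∂n| = 120 m / 336000 m = 3.57×10⁻⁴
On a pressure surface, geostrophic balance gives V_g = (g/f)|∂Z/∂n|:
V_g = 9.81 × 3.57×10⁻⁴ / 1.13×10⁻⁴ = 30.9 m/s
Converting: 30.9 m/s × 3.6 = 111 km/h

111 km/h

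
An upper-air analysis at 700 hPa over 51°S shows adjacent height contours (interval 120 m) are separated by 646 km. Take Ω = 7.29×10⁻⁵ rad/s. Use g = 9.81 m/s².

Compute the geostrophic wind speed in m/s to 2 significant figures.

Coriolis parameter at 51°S:
f = 2Ω sin φ = 2 × 7.29×10⁻⁵ × sin 51° = 1.13×10⁻⁴ s⁻¹
Height gradient: |∂Z/∂n| = 120 m / 646000 m = 1.86×10⁻⁴
On a pressure surface, geostrophic balance gives V_g = (g/f)|∂Z/∂n|:
V_g = 9.81 × 1.86×10⁻⁴ / 1.13×10⁻⁴ = 16.1 m/s

16 m/s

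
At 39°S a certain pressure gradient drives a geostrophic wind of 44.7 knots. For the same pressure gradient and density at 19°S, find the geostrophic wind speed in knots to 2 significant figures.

With the same pressure gradient and density, V_g ∝ 1/f ∝ 1/sin φ.
V₂ = V₁ · sin φ₁ / sin φ₂ = 44.7 × sin 39° / sin 19°
V₂ = 44.7 × 0.6293/0.3256 = 86 knots

86 knots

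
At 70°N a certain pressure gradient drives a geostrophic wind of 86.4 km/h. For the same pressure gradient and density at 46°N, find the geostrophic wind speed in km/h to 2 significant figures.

With the same pressure gradient and density, V_g ∝ 1/f ∝ 1/sin φ.
V₂ = V₁ · sin φ₁ / sin φ₂ = 86.4 × sin 70° / sin 46°
V₂ = 86.4 × 0.9397/0.7193 = 110 km/h

110 km/h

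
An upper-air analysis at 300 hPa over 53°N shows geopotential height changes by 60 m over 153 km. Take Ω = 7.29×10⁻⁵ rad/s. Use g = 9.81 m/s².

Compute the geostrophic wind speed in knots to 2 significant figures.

Coriolis parameter at 53°N:
f = 2Ω sin φ = 2 × 7.29×10⁻⁵ × sin 53° = 1.16×10⁻⁴ s⁻¹
Height gradient: |∂Z/∂n| = 60 m / 153000 m = 3.92×10⁻⁴
On a pressure surface, geostrophic balance gives V_g = (g/f)|∂Z/∂n|:
V_g = 9.81 × 3.92×10⁻⁴ / 1.16×10⁻⁴ = 33.0 m/s
Converting: 33.0 m/s × 1.944 = 64 knots

64 knots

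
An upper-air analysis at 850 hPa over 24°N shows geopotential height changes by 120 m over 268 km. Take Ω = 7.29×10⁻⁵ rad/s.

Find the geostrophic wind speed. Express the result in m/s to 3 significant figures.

Coriolis parameter at 24°N:
f = 2Ω sin φ = 2 × 7.29×10⁻⁵ × sin 24° = 5.93×10⁻⁵ s⁻¹
Height gradient: |∂Z/∂n| = 120 m / 268000 m = 4.48×10⁻⁴
On a pressure surface, geostrophic balance gives V_g = (g/f)|∂Z/∂n|:
V_g = 9.81 × 4.48×10⁻⁴ / 5.93×10⁻⁵ = 74.1 m/s

74.1 m/s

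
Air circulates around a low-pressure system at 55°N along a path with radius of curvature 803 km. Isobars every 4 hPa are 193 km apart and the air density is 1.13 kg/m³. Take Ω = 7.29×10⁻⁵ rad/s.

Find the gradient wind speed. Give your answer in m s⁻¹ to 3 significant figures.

Coriolis parameter at 55°N:
f = 2Ω sin φ = 2 × 7.29×10⁻⁵ × sin 55° = 1.19×10⁻⁴ s⁻¹
Pressure gradient: |∂P/∂n| = 400 Pa / 193000 m = 2.07×10⁻³ Pa/m
Geostrophic speed: V_g = |∂P/∂n|/(fρ) = 2.07×10⁻³/(1.19×10⁻⁴ × 1.13) = 15.4 m/s
Around a low, centrifugal force acts outward with Coriolis, so pressure-gradient force balances both:
(1/ρ)|∂P/∂n| = fV + V²/R  →  V² + fR·V − fR·V_g = 0
With fR = 1.19×10⁻⁴ × 803×10³ m = 95.9 m/s:
V = [−fR + √((fR)² + 4 fR V_g)]/2 = [−95.9 + √(95.9² + 4×95.9×15.4)]/2 = 13.5 m/s
Subgeostrophic (V < V_g = 15.4 m/s), as expected around a low.

13.5 m s⁻¹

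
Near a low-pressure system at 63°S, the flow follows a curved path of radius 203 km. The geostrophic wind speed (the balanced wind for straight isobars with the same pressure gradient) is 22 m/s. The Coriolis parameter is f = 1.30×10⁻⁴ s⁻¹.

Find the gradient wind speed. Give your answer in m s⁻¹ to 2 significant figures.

Around a low, centrifugal force acts outward with Coriolis, so pressure-gradient force balances both:
(1/ρ)|∂P/∂n| = fV + V²/R  →  V² + fR·V − fR·V_g = 0
With fR = 1.30×10⁻⁴ × 203×10³ m = 26.4 m/s:
V = [−fR + √((fR)² + 4 fR V_g)]/2 = [−26.4 + √(26.4² + 4×26.4×22)]/2 = 14.3 m/s
Subgeostrophic (V < V_g = 22 m/s), as expected around a low.

14 m s⁻¹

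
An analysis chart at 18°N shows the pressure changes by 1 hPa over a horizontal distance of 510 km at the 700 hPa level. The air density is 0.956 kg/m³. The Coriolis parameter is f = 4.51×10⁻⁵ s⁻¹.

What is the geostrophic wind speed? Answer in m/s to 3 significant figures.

4.55 m/s

Pressure gradient: |∂P/∂n| = 100 Pa / 510000 m = 1.96×10⁻⁴ Pa/m
Geostrophic balance (pressure-gradient force = Coriolis force):
V_g = (1/(fρ)) |∂P/∂n| = 1.96×10⁻⁴ / (4.51×10⁻⁵ × 0.956) = 4.55 m/s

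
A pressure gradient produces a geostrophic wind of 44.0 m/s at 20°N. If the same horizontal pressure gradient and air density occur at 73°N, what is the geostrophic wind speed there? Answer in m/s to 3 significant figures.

15.7 m/s

With the same pressure gradient and density, V_g ∝ 1/f ∝ 1/sin φ.
V₂ = V₁ · sin φ₁ / sin φ₂ = 44.0 × sin 20° / sin 73°
V₂ = 44.0 × 0.3420/0.9563 = 15.7 m/s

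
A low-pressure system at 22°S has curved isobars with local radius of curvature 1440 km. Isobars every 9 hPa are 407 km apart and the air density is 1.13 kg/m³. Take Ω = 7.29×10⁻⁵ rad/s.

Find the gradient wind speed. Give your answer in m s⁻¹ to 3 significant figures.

26.7 m s⁻¹

Coriolis parameter at 22°S:
f = 2Ω sin φ = 2 × 7.29×10⁻⁵ × sin 22° = 5.46×10⁻⁵ s⁻¹
Pressure gradient: |∂P/∂n| = 900 Pa / 407000 m = 2.21×10⁻³ Pa/m
Geostrophic speed: V_g = |∂P/∂n|/(fρ) = 2.21×10⁻³/(5.46×10⁻⁵ × 1.13) = 35.8 m/s
Around a low, centrifugal force acts outward with Coriolis, so pressure-gradient force balances both:
(1/ρ)|∂P/∂n| = fV + V²/R  →  V² + fR·V − fR·V_g = 0
With fR = 5.46×10⁻⁵ × 1440×10³ m = 78.6 m/s:
V = [−fR + √((fR)² + 4 fR V_g)]/2 = [−78.6 + √(78.6² + 4×78.6×35.8)]/2 = 26.7 m/s
Subgeostrophic (V < V_g = 35.8 m/s), as expected around a low.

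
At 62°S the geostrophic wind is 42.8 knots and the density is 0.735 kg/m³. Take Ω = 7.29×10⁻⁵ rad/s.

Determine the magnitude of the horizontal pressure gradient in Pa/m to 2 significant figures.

Coriolis parameter at 62°S:
f = 2Ω sin φ = 2 × 7.29×10⁻⁵ × sin 62° = 1.29×10⁻⁴ s⁻¹
Wind speed in SI: 42.8 knots = 22.0 m/s
Geostrophic balance rearranged: |∂P/∂n| = f ρ V_g
|∂P/∂n| = 1.29×10⁻⁴ × 0.735 × 22.0 = 2.08×10⁻³ Pa/m

2.1×10⁻³ Pa/m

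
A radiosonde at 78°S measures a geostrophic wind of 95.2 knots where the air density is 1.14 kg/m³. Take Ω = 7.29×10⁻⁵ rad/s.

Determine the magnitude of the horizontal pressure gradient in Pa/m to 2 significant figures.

8.0×10⁻³ Pa/m

Coriolis parameter at 78°S:
f = 2Ω sin φ = 2 × 7.29×10⁻⁵ × sin 78° = 1.43×10⁻⁴ s⁻¹
Wind speed in SI: 95.2 knots = 49.0 m/s
Geostrophic balance rearranged: |∂P/∂n| = f ρ V_g
|∂P/∂n| = 1.43×10⁻⁴ × 1.14 × 49.0 = 7.96×10⁻³ Pa/m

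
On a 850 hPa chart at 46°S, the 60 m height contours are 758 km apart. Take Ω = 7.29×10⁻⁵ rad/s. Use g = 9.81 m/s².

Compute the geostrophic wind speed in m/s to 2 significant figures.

Coriolis parameter at 46°S:
f = 2Ω sin φ = 2 × 7.29×10⁻⁵ × sin 46° = 1.05×10⁻⁴ s⁻¹
Height gradient: |∂Z/∂n| = 60 m / 758000 m = 7.92×10⁻⁵
On a pressure surface, geostrophic balance gives V_g = (g/f)|∂Z/∂n|:
V_g = 9.81 × 7.92×10⁻⁵ / 1.05×10⁻⁴ = 7.40 m/s

7.4 m/s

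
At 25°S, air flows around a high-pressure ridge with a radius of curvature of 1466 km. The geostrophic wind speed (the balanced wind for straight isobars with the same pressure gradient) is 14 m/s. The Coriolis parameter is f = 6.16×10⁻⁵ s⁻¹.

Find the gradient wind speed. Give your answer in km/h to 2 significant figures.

62 km/h

Around a high, pressure-gradient force acts outward with centrifugal, so Coriolis balances both:
fV = (1/ρ)|∂P/∂n| + V²/R  →  V² − fR·V + fR·V_g = 0
With fR = 6.16×10⁻⁵ × 1466×10³ m = 90.3 m/s:
V = [fR − √((fR)² − 4 fR V_g)]/2 = [90.3 − √(90.3² − 4×90.3×14)]/2 = 17.3 m/s
Supergeostrophic (V > V_g = 14 m/s), as expected around a high.
Converting: 17.3 m/s × 3.6 = 62 km/h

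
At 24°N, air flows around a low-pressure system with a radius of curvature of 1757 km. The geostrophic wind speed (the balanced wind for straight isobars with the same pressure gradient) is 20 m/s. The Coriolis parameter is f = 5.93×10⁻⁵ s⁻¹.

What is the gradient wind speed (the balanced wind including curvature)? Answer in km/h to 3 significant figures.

61.8 km/h

Around a low, centrifugal force acts outward with Coriolis, so pressure-gradient force balances both:
(1/ρ)|∂P/∂n| = fV + V²/R  →  V² + fR·V − fR·V_g = 0
With fR = 5.93×10⁻⁵ × 1757×10³ m = 104 m/s:
V = [−fR + √((fR)² + 4 fR V_g)]/2 = [−104 + √(104² + 4×104×20)]/2 = 17.2 m/s
Subgeostrophic (V < V_g = 20 m/s), as expected around a low.
Converting: 17.2 m/s × 3.6 = 61.8 km/h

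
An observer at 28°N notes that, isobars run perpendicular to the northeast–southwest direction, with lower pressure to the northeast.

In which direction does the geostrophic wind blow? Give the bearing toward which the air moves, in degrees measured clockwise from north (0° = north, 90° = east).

135°

The pressure-gradient force points toward the northeast (bearing 045°).
Geostrophic balance: in the Northern Hemisphere the Coriolis force deflects motion to the right, so the geostrophic wind blows 90° to the right of the pressure-gradient force (low pressure on the left).
Rotating 045° by 90° clockwise gives 135° — the wind blows toward the southeast.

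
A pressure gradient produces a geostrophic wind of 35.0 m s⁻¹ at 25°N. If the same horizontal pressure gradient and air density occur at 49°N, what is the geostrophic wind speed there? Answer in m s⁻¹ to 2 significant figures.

20 m s⁻¹

With the same pressure gradient and density, V_g ∝ 1/f ∝ 1/sin φ.
V₂ = V₁ · sin φ₁ / sin φ₂ = 35.0 × sin 25° / sin 49°
V₂ = 35.0 × 0.4226/0.7547 = 20 m s⁻¹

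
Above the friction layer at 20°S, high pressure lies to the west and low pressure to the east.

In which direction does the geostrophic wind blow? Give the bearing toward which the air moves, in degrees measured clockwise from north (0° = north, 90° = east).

000°

The pressure-gradient force points toward the east (bearing 090°).
Geostrophic balance: in the Southern Hemisphere the Coriolis force deflects motion to the left, so the geostrophic wind blows 90° to the left of the pressure-gradient force (low pressure on the right).
Rotating 090° by 90° counterclockwise gives 000° — the wind blows toward the north.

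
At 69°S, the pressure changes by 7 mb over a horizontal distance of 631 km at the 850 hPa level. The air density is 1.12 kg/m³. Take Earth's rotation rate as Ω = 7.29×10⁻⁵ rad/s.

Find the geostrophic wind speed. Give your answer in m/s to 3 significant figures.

Coriolis parameter at 69°S:
f = 2Ω sin φ = 2 × 7.29×10⁻⁵ × sin 69° = 1.36×10⁻⁴ s⁻¹
Pressure gradient: |∂P/∂n| = 700 Pa / 631000 m = 1.11×10⁻³ Pa/m
Geostrophic balance (pressure-gradient force = Coriolis force):
V_g = (1/(fρ)) |∂P/∂n| = 1.11×10⁻³ / (1.36×10⁻⁴ × 1.12) = 7.28 m/s

7.28 m/s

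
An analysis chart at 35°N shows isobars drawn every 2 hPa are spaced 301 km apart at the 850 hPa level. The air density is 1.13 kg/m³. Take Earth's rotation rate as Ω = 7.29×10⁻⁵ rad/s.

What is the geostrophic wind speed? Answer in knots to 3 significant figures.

13.7 knots

Coriolis parameter at 35°N:
f = 2Ω sin φ = 2 × 7.29×10⁻⁵ × sin 35° = 8.36×10⁻⁵ s⁻¹
Pressure gradient: |∂P/∂n| = 200 Pa / 301000 m = 6.64×10⁻⁴ Pa/m
Geostrophic balance (pressure-gradient force = Coriolis force):
V_g = (1/(fρ)) |∂P/∂n| = 6.64×10⁻⁴ / (8.36×10⁻⁵ × 1.13) = 7.03 m/s
Converting: 7.03 m/s × 1.944 = 13.7 knots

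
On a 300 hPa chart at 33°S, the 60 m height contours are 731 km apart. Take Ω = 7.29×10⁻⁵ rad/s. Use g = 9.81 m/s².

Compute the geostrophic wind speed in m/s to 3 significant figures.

10.1 m/s

Coriolis parameter at 33°S:
f = 2Ω sin φ = 2 × 7.29×10⁻⁵ × sin 33° = 7.94×10⁻⁵ s⁻¹
Height gradient: |∂Z/∂n| = 60 m / 731000 m = 8.21×10⁻⁵
On a pressure surface, geostrophic balance gives V_g = (g/f)|∂Z/∂n|:
V_g = 9.81 × 8.21×10⁻⁵ / 7.94×10⁻⁵ = 10.1 m/s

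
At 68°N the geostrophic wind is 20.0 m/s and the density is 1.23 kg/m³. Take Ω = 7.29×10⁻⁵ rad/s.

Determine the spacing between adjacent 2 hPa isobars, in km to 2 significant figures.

Coriolis parameter at 68°N:
f = 2Ω sin φ = 2 × 7.29×10⁻⁵ × sin 68° = 1.35×10⁻⁴ s⁻¹
Geostrophic balance rearranged: |∂P/∂n| = f ρ V_g
|∂P/∂n| = 1.35×10⁻⁴ × 1.23 × 20.0 = 3.33×10⁻³ Pa/m
Isobar spacing: Δn = ΔP/|∂P/∂n| = 200 Pa / 3.33×10⁻³ Pa/m = 60141 m ≈ 60 km

60 km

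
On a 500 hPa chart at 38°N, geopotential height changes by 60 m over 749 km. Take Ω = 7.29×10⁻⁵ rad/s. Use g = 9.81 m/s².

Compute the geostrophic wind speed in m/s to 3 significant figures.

Coriolis parameter at 38°N:
f = 2Ω sin φ = 2 × 7.29×10⁻⁵ × sin 38° = 8.98×10⁻⁵ s⁻¹
Height gradient: |∂Z/∂n| = 60 m / 749000 m = 8.01×10⁻⁵
On a pressure surface, geostrophic balance gives V_g = (g/f)|∂Z/∂n|:
V_g = 9.81 × 8.01×10⁻⁵ / 8.98×10⁻⁵ = 8.75 m/s

8.75 m/s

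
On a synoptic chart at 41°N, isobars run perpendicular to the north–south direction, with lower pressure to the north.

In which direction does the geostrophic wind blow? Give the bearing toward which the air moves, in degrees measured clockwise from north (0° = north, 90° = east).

090°

The pressure-gradient force points toward the north (bearing 000°).
Geostrophic balance: in the Northern Hemisphere the Coriolis force deflects motion to the right, so the geostrophic wind blows 90° to the right of the pressure-gradient force (low pressure on the left).
Rotating 000° by 90° clockwise gives 090° — the wind blows toward the east.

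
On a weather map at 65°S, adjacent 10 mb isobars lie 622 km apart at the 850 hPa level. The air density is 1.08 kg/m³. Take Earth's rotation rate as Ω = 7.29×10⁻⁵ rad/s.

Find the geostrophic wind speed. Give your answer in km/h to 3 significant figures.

40.6 km/h

Coriolis parameter at 65°S:
f = 2Ω sin φ = 2 × 7.29×10⁻⁵ × sin 65° = 1.32×10⁻⁴ s⁻¹
Pressure gradient: |∂P/∂n| = 1000 Pa / 622000 m = 1.61×10⁻³ Pa/m
Geostrophic balance (pressure-gradient force = Coriolis force):
V_g = (1/(fρ)) |∂P/∂n| = 1.61×10⁻³ / (1.32×10⁻⁴ × 1.08) = 11.3 m/s
Converting: 11.3 m/s × 3.6 = 40.6 km/h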